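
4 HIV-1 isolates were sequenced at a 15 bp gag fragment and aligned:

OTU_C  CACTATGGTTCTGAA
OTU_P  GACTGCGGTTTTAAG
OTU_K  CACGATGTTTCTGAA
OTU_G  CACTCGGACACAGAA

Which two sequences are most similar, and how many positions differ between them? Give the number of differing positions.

2

Pairwise Hamming distances:
  OTU_C vs OTU_P: 6
  OTU_C vs OTU_K: 2
  OTU_C vs OTU_G: 6
  OTU_P vs OTU_K: 8
  OTU_P vs OTU_G: 10
  OTU_K vs OTU_G: 7
The smallest is 2, between OTU_C and OTU_K.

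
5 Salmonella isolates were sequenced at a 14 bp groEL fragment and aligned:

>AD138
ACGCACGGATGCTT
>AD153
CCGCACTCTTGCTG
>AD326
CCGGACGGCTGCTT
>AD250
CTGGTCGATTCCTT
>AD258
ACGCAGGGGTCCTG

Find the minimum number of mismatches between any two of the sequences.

3

Pairwise Hamming distances:
  AD138 vs AD153: 5
  AD138 vs AD326: 3
  AD138 vs AD250: 7
  AD138 vs AD258: 4
  AD153 vs AD326: 5
  AD153 vs AD250: 7
  AD153 vs AD258: 6
  AD326 vs AD250: 5
  AD326 vs AD258: 6
  AD250 vs AD258: 8
The smallest is 3, between AD138 and AD326.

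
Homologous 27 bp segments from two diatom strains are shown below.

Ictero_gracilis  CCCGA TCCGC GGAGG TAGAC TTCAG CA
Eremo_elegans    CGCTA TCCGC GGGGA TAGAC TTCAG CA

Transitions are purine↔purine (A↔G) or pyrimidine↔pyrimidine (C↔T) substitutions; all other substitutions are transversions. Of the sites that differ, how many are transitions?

2

Differing sites — 2:C/G (Tv); 4:G/T (Tv); 13:A/G (Ti); 15:G/A (Ti).
Of the 4 differences, 2 transitions and 2 transversions, so the answer is 2.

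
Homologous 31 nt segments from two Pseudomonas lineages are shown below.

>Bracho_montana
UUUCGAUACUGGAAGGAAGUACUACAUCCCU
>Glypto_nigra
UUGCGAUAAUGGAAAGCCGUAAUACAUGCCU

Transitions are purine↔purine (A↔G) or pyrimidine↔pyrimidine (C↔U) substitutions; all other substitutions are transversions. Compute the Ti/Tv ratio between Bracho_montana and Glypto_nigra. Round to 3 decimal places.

0.167

The sequences differ at positions 3 (U/G, transversion), 9 (C/A, transversion), 15 (G/A, transition), 17 (A/C, transversion), 18 (A/C, transversion), 22 (C/A, transversion), 28 (C/G, transversion).
Of the 7 differences, 1 transition and 6 transversions, so Ti/Tv = 1/6 = 0.167.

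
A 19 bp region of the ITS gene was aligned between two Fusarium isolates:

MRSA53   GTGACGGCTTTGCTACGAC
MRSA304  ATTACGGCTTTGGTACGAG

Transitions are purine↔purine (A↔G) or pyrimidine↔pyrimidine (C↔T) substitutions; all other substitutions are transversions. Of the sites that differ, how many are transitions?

1

The sequences differ at positions 1 (G/A, transition), 3 (G/T, transversion), 13 (C/G, transversion), 19 (C/G, transversion).
Of the 4 differences, 1 transition and 3 transversions, so the answer is 1.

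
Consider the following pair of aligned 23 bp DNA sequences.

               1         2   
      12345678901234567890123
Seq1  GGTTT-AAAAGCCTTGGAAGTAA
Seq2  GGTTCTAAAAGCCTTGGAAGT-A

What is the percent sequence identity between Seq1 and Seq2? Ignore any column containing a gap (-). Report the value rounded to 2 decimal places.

Excluding the 2 gap columns leaves 21 comparable sites.
A single mismatch occurs at site 5 (T/C).
20 of the 21 comparable sites match, so the percent identity is 20/21 × 100 = 95.24%.

95.24%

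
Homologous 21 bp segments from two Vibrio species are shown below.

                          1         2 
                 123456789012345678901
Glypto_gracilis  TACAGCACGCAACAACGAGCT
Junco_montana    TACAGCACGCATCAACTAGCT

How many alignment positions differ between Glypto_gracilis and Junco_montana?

2

Differing sites — 12:A/T; 17:G/T.
That gives 2 mismatches out of 21 aligned sites, so the Hamming distance is 2.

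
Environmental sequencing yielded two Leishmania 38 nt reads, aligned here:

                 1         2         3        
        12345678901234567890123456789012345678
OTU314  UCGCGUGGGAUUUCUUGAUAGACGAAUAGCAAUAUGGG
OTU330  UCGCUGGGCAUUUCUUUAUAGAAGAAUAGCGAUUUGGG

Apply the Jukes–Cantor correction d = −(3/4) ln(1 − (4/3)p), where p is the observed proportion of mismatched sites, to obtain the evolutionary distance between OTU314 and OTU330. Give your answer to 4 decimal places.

Differing sites — 5:G/U; 6:U/G; 9:G/C; 17:G/U; 23:C/A; 31:A/G; 34:A/U.
p = 7/38 = 0.184211.
d = −0.75 · ln(1 − (4/3)·0.184211) = −0.75 · ln(0.754385) = −0.75 · (-0.281852) = 0.2114.

0.2114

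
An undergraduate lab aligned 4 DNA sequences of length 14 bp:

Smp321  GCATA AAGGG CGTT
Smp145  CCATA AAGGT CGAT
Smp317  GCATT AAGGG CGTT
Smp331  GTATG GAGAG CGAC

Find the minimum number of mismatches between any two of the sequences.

Pairwise Hamming distances:
  Smp321 vs Smp145: 3
  Smp321 vs Smp317: 1
  Smp321 vs Smp331: 6
  Smp145 vs Smp317: 4
  Smp145 vs Smp331: 7
  Smp317 vs Smp331: 6
The smallest is 1, between Smp321 and Smp317.

1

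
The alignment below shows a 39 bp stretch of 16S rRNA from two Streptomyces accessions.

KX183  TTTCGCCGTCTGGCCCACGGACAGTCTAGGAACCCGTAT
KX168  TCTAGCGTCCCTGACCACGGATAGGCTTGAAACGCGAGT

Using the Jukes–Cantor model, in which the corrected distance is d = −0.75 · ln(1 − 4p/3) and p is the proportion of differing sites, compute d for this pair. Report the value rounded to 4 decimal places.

The sequences differ at positions 2 (T/C), 4 (C/A), 7 (C/G), 8 (G/T), 9 (T/C), 11 (T/C), 12 (G/T), 14 (C/A), 22 (C/T), 25 (T/G), 28 (A/T), 30 (G/A), 34 (C/G), 37 (T/A), 38 (A/G).
p = 15/39 = 0.384615.
d = −0.75 · ln(1 − (4/3)·0.384615) = −0.75 · ln(0.487180) = −0.75 · (-0.719122) = 0.5393.

0.5393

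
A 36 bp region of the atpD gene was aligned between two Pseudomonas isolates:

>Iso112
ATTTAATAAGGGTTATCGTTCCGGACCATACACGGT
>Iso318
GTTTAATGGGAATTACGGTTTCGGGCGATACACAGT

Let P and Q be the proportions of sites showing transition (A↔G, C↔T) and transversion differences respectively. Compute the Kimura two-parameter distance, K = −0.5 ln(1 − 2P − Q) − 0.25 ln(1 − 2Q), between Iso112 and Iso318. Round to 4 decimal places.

0.4349

The sequences differ at positions 1 (A/G, transition), 8 (A/G, transition), 9 (A/G, transition), 11 (G/A, transition), 12 (G/A, transition), 16 (T/C, transition), 17 (C/G, transversion), 21 (C/T, transition), 25 (A/G, transition), 27 (C/G, transversion), 34 (G/A, transition).
Of the 11 differences, 9 transitions and 2 transversions over 36 sites: P = 9/36 = 0.250000, Q = 2/36 = 0.055556.
d = −0.5·ln(0.444444) − 0.25·ln(0.888888) = −0.5·(-0.810931) − 0.25·(-0.117784) = 0.4349.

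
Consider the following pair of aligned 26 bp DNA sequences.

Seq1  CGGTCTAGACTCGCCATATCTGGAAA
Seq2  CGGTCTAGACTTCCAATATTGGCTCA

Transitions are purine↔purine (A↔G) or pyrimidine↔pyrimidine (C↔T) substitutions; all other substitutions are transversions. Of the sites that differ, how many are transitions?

2

The sequences differ at positions 12 (C/T, transition), 13 (G/C, transversion), 15 (C/A, transversion), 20 (C/T, transition), 21 (T/G, transversion), 23 (G/C, transversion), 24 (A/T, transversion), 25 (A/C, transversion).
Of the 8 differences, 2 transitions and 6 transversions, so the answer is 2.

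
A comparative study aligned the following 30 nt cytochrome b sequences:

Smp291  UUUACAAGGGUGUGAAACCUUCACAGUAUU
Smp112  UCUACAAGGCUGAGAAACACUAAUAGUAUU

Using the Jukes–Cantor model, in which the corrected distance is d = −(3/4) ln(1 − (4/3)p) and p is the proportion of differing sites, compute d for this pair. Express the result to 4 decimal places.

0.2795

Differing sites — 2:U/C; 10:G/C; 13:U/A; 19:C/A; 20:U/C; 22:C/A; 24:C/U.
p = 7/30 = 0.233333.
d = −0.75 · ln(1 − (4/3)·0.233333) = −0.75 · ln(0.688889) = −0.75 · (-0.372675) = 0.2795.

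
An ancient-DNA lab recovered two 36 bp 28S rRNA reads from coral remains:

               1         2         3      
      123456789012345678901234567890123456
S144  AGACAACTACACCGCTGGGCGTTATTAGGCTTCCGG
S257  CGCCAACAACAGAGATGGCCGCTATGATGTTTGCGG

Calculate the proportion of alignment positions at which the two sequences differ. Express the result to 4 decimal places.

0.3333

Differing sites — 1:A/C; 3:A/C; 8:T/A; 12:C/G; 13:C/A; 15:C/A; 19:G/C; 22:T/C; 26:T/G; 28:G/T; 30:C/T; 33:C/G.
There are 12 differences over 36 sites, so p = 12/36 = 0.3333.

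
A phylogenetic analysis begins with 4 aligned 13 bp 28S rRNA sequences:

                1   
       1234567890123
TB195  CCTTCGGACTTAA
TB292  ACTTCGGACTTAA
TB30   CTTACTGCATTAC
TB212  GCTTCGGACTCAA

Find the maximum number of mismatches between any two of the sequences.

Pairwise Hamming distances:
  TB195 vs TB292: 1
  TB195 vs TB30: 6
  TB195 vs TB212: 2
  TB292 vs TB30: 7
  TB292 vs TB212: 2
  TB30 vs TB212: 8
The largest is 8, between TB30 and TB212.

8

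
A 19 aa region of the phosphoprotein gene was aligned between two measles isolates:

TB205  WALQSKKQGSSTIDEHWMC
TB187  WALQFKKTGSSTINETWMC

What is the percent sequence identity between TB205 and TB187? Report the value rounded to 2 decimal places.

The sequences differ at positions 5 (S/F), 8 (Q/T), 14 (D/N), 16 (H/T).
15 of the 19 sites match, so the percent identity is 15/19 × 100 = 78.95%.

78.95%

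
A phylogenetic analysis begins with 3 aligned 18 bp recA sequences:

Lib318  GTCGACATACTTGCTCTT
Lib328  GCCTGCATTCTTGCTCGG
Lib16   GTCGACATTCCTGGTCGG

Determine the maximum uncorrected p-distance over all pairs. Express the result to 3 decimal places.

Pairwise Hamming distances:
  Lib318 vs Lib328: 6
  Lib318 vs Lib16: 5
  Lib328 vs Lib16: 5
The largest is 6 mismatches, between Lib318 and Lib328; p = 6/18 = 0.333.

0.333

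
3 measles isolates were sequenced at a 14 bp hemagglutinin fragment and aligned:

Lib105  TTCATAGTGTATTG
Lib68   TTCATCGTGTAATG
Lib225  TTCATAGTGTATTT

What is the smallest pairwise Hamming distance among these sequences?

1

Pairwise Hamming distances:
  Lib105 vs Lib68: 2
  Lib105 vs Lib225: 1
  Lib68 vs Lib225: 3
The smallest is 1, between Lib105 and Lib225.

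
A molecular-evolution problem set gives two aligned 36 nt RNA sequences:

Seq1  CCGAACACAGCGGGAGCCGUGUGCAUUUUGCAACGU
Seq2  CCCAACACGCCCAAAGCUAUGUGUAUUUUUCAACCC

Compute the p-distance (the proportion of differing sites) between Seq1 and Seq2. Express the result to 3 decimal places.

0.333

The sequences differ at positions 3 (G/C), 9 (A/G), 10 (G/C), 12 (G/C), 13 (G/A), 14 (G/A), 18 (C/U), 19 (G/A), 24 (C/U), 30 (G/U), 35 (G/C), 36 (U/C).
There are 12 differences over 36 sites, so p = 12/36 = 0.333.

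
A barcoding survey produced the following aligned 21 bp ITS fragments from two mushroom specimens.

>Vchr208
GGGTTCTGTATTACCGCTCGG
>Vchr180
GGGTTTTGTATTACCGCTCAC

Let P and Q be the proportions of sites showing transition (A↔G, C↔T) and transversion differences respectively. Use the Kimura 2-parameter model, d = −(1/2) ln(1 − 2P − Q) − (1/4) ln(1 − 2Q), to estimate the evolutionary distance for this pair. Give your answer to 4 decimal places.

0.1610

Mismatches occur at site 6 (C↔T, transition), site 20 (G↔A, transition), site 21 (G↔C, transversion).
Of the 3 differences, 2 transitions and 1 transversion over 21 sites: P = 2/21 = 0.095238, Q = 1/21 = 0.047619.
d = −0.5·ln(0.761905) − 0.25·ln(0.904762) = −0.5·(-0.271933) − 0.25·(-0.100083) = 0.1610.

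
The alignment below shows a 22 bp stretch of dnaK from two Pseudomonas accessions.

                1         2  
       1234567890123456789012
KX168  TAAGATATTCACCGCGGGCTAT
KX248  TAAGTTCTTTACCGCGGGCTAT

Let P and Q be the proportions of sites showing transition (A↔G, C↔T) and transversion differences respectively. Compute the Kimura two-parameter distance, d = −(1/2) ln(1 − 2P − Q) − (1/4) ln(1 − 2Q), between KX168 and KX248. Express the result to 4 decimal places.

0.1505

The sequences differ at positions 5 (A/T, transversion), 7 (A/C, transversion), 10 (C/T, transition).
Of the 3 differences, 1 transition and 2 transversions over 22 sites: P = 1/22 = 0.045455, Q = 2/22 = 0.090909.
d = −0.5·ln(0.818181) − 0.25·ln(0.818182) = −0.5·(-0.200672) − 0.25·(-0.200670) = 0.1505.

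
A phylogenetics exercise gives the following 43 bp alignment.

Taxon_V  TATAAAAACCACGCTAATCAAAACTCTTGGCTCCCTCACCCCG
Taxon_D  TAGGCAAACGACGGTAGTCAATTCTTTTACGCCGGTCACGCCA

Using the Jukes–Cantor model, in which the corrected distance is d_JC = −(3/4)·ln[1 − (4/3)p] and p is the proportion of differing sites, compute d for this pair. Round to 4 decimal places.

0.5617

The sequences differ at positions 3 (T/G), 4 (A/G), 5 (A/C), 10 (C/G), 14 (C/G), 17 (A/G), 22 (A/T), 23 (A/T), 26 (C/T), 29 (G/A), 30 (G/C), 31 (C/G), 32 (T/C), 34 (C/G), 35 (C/G), 40 (C/G), 43 (G/A).
p = 17/43 = 0.395349.
d = −0.75 · ln(1 − (4/3)·0.395349) = −0.75 · ln(0.472868) = −0.75 · (-0.748939) = 0.5617.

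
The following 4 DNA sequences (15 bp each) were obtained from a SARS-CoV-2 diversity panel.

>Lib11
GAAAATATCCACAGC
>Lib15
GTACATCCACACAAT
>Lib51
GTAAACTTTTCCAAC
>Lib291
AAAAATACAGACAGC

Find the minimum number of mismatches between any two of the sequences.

Pairwise Hamming distances:
  Lib11 vs Lib15: 7
  Lib11 vs Lib51: 7
  Lib11 vs Lib291: 4
  Lib15 vs Lib51: 8
  Lib15 vs Lib291: 7
  Lib51 vs Lib291: 9
The smallest is 4, between Lib11 and Lib291.

4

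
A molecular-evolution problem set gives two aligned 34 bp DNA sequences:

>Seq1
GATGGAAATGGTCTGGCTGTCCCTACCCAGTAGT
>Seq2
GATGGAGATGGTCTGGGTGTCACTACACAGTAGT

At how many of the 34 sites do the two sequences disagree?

Differing sites — 7:A/G; 17:C/G; 22:C/A; 27:C/A.
That gives 4 mismatches out of 34 aligned sites, so the Hamming distance is 4.

4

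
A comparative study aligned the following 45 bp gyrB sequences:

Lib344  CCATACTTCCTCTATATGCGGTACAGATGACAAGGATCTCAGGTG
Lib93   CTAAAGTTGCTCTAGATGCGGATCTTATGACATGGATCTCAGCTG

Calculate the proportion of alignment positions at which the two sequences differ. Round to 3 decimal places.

The sequences differ at positions 2 (C/T), 4 (T/A), 6 (C/G), 9 (C/G), 15 (T/G), 22 (T/A), 23 (A/T), 25 (A/T), 26 (G/T), 33 (A/T), 43 (G/C).
There are 11 differences over 45 sites, so p = 11/45 = 0.244.

0.244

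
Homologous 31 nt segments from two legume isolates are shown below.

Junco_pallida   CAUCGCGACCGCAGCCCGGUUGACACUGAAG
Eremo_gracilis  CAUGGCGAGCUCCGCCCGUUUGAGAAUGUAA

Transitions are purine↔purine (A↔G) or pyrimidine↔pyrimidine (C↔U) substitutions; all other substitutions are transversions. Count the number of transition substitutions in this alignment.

1

Mismatches occur at site 4 (C→G, transversion), site 9 (C→G, transversion), site 11 (G→U, transversion), site 13 (A→C, transversion), site 19 (G→U, transversion), site 24 (C→G, transversion), site 26 (C→A, transversion), site 29 (A→U, transversion), site 31 (G→A, transition).
Of the 9 differences, 1 transition and 8 transversions, so the answer is 1.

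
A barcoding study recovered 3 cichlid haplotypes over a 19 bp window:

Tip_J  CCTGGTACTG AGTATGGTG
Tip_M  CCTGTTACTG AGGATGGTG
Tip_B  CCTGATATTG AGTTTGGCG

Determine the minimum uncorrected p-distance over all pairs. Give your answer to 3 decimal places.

0.105

Pairwise Hamming distances:
  Tip_J vs Tip_M: 2
  Tip_J vs Tip_B: 4
  Tip_M vs Tip_B: 5
The smallest is 2 mismatches, between Tip_J and Tip_M; p = 2/19 = 0.105.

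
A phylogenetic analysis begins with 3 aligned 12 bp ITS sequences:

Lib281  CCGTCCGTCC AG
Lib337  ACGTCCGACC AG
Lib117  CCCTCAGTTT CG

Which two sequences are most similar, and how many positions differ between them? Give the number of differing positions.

2

Pairwise Hamming distances:
  Lib281 vs Lib337: 2
  Lib281 vs Lib117: 5
  Lib337 vs Lib117: 7
The smallest is 2, between Lib281 and Lib337.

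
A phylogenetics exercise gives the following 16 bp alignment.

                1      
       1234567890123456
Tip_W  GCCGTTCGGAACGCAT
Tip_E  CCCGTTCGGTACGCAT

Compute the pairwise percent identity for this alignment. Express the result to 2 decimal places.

Mismatches occur at site 1 (G↔C), site 10 (A↔T).
14 of the 16 sites match, so the percent identity is 14/16 × 100 = 87.50%.

87.50%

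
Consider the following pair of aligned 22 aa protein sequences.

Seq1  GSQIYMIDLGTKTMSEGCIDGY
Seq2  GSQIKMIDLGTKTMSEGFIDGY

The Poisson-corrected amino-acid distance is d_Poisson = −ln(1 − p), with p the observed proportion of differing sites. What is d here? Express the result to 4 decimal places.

The sequences differ at positions 5 (Y/K), 18 (C/F).
p = 2/22 = 0.090909.
d = −ln(1 − 0.090909) = −ln(0.909091) = 0.0953.

0.0953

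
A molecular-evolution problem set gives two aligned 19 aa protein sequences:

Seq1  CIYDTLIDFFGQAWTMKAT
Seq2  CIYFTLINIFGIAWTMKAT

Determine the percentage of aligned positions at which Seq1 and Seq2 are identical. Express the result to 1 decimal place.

The sequences differ at positions 4 (D/F), 8 (D/N), 9 (F/I), 12 (Q/I).
15 of the 19 sites match, so the percent identity is 15/19 × 100 = 78.9%.

78.9%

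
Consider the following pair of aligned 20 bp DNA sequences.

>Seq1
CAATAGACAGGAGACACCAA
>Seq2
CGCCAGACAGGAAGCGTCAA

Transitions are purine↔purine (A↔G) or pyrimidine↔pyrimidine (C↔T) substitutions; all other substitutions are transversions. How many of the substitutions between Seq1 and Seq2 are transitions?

The sequences differ at positions 2 (A/G, transition), 3 (A/C, transversion), 4 (T/C, transition), 13 (G/A, transition), 14 (A/G, transition), 16 (A/G, transition), 17 (C/T, transition).
Of the 7 differences, 6 transitions and 1 transversion, so the answer is 6.

6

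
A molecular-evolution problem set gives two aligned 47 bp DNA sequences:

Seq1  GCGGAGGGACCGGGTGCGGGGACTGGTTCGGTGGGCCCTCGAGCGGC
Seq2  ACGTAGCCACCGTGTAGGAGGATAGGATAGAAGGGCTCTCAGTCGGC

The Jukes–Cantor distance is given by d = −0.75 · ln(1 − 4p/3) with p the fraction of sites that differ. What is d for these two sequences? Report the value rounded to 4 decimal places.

0.5360

Mismatches occur at site 1 (G/A), site 4 (G/T), site 7 (G/C), site 8 (G/C), site 13 (G/T), site 16 (G/A), site 17 (C/G), site 19 (G/A), site 23 (C/T), site 24 (T/A), site 27 (T/A), site 29 (C/A), site 31 (G/A), site 32 (T/A), site 37 (C/T), site 41 (G/A), site 42 (A/G), site 43 (G/T).
p = 18/47 = 0.382979.
d = −0.75 · ln(1 − (4/3)·0.382979) = −0.75 · ln(0.489361) = −0.75 · (-0.714655) = 0.5360.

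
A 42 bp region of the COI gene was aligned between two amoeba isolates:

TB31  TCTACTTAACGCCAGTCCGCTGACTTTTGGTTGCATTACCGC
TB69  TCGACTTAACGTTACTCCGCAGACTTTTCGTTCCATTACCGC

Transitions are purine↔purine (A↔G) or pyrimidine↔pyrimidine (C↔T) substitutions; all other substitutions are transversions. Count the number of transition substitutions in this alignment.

Differing sites — 3:T/G (Tv); 12:C/T (Ti); 13:C/T (Ti); 15:G/C (Tv); 21:T/A (Tv); 29:G/C (Tv); 33:G/C (Tv).
Of the 7 differences, 2 transitions and 5 transversions, so the answer is 2.

2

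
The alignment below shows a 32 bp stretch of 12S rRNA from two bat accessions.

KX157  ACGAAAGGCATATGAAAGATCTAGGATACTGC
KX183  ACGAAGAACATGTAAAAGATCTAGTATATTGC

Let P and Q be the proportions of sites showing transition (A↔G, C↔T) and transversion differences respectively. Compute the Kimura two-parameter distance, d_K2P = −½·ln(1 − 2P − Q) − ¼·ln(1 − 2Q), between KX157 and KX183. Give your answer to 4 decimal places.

0.2768

Differing sites — 6:A/G (Ti); 7:G/A (Ti); 8:G/A (Ti); 12:A/G (Ti); 14:G/A (Ti); 25:G/T (Tv); 29:C/T (Ti).
Of the 7 differences, 6 transitions and 1 transversion over 32 sites: P = 6/32 = 0.187500, Q = 1/32 = 0.031250.
d = −0.5·ln(0.593750) − 0.25·ln(0.937500) = −0.5·(-0.521297) − 0.25·(-0.064539) = 0.2768.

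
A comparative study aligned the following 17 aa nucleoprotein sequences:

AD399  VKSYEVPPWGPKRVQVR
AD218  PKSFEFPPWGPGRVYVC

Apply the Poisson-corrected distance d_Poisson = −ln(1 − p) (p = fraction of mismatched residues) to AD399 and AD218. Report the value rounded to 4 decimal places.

The sequences differ at positions 1 (V/P), 4 (Y/F), 6 (V/F), 12 (K/G), 15 (Q/Y), 17 (R/C).
p = 6/17 = 0.352941.
d = −ln(1 − 0.352941) = −ln(0.647059) = 0.4353.

0.4353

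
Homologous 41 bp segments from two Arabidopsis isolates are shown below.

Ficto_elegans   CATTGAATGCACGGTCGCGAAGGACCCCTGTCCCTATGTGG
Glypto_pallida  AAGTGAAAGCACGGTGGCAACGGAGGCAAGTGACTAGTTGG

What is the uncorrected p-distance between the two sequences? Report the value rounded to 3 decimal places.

The sequences differ at positions 1 (C/A), 3 (T/G), 8 (T/A), 16 (C/G), 19 (G/A), 21 (A/C), 25 (C/G), 26 (C/G), 28 (C/A), 29 (T/A), 32 (C/G), 33 (C/A), 37 (T/G), 38 (G/T).
There are 14 differences over 41 sites, so p = 14/41 = 0.341.

0.341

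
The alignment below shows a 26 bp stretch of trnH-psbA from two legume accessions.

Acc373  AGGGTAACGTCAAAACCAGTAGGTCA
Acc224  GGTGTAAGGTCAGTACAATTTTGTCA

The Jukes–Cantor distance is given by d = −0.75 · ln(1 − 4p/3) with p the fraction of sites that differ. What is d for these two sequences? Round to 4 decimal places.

0.4643

Mismatches occur at site 1 (A→G), site 3 (G→T), site 8 (C→G), site 13 (A→G), site 14 (A→T), site 17 (C→A), site 19 (G→T), site 21 (A→T), site 22 (G→T).
p = 9/26 = 0.346154.
d = −0.75 · ln(1 − (4/3)·0.346154) = −0.75 · ln(0.538461) = −0.75 · (-0.619040) = 0.4643.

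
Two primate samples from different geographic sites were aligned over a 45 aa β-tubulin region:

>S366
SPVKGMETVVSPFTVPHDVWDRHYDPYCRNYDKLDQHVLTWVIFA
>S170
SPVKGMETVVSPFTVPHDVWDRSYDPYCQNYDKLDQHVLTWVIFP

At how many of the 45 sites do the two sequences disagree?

3

Differing sites — 23:H/S; 29:R/Q; 45:A/P.
That gives 3 mismatches out of 45 aligned sites, so the Hamming distance is 3.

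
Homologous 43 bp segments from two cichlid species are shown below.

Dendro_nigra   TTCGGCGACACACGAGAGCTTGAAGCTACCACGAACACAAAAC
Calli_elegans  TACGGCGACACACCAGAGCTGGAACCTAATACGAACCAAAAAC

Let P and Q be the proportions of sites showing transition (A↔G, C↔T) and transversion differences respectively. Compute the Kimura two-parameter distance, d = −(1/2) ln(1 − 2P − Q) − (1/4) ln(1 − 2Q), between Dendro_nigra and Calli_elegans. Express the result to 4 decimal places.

Differing sites — 2:T/A (Tv); 14:G/C (Tv); 21:T/G (Tv); 25:G/C (Tv); 29:C/A (Tv); 30:C/T (Ti); 37:A/C (Tv); 38:C/A (Tv).
Of the 8 differences, 1 transition and 7 transversions over 43 sites: P = 1/43 = 0.023256, Q = 7/43 = 0.162791.
d = −0.5·ln(0.790697) − 0.25·ln(0.674418) = −0.5·(-0.234840) − 0.25·(-0.393905) = 0.2159.

0.2159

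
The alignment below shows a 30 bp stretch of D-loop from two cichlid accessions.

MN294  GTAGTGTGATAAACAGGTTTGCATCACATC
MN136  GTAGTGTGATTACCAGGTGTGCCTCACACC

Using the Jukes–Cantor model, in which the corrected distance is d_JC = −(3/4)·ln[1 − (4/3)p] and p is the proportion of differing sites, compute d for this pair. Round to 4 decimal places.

0.1885

The sequences differ at positions 11 (A/T), 13 (A/C), 19 (T/G), 23 (A/C), 29 (T/C).
p = 5/30 = 0.166667.
d = −0.75 · ln(1 − (4/3)·0.166667) = −0.75 · ln(0.777777) = −0.75 · (-0.251315) = 0.1885.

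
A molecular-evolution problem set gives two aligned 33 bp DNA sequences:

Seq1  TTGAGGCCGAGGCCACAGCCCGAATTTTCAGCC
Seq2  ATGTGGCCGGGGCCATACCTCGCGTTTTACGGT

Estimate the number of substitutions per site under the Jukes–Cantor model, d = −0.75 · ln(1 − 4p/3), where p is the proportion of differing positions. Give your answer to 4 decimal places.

0.4975

The sequences differ at positions 1 (T/A), 4 (A/T), 10 (A/G), 16 (C/T), 18 (G/C), 20 (C/T), 23 (A/C), 24 (A/G), 29 (C/A), 30 (A/C), 32 (C/G), 33 (C/T).
p = 12/33 = 0.363636.
d = −0.75 · ln(1 − (4/3)·0.363636) = −0.75 · ln(0.515152) = −0.75 · (-0.663293) = 0.4975.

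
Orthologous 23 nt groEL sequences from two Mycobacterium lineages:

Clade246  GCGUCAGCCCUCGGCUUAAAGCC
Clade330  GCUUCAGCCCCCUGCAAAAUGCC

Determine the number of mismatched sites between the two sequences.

6

The sequences differ at positions 3 (G/U), 11 (U/C), 13 (G/U), 16 (U/A), 17 (U/A), 20 (A/U).
That gives 6 mismatches out of 23 aligned sites, so the Hamming distance is 6.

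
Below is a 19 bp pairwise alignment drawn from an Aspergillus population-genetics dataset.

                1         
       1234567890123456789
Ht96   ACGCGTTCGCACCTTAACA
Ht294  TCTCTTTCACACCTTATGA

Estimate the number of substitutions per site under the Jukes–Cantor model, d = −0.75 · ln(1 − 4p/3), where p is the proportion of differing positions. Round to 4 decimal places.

0.4099

Differing sites — 1:A/T; 3:G/T; 5:G/T; 9:G/A; 17:A/T; 18:C/G.
p = 6/19 = 0.315789.
d = −0.75 · ln(1 − (4/3)·0.315789) = −0.75 · ln(0.578948) = −0.75 · (-0.546543) = 0.4099.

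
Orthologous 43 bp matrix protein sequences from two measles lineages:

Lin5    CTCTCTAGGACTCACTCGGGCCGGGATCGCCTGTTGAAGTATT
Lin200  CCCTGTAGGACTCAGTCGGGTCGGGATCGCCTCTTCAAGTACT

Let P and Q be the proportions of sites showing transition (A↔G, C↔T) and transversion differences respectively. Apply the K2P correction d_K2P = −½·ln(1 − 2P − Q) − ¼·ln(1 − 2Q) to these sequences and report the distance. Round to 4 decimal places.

The sequences differ at positions 2 (T/C, transition), 5 (C/G, transversion), 15 (C/G, transversion), 21 (C/T, transition), 33 (G/C, transversion), 36 (G/C, transversion), 42 (T/C, transition).
Of the 7 differences, 3 transitions and 4 transversions over 43 sites: P = 3/43 = 0.069767, Q = 4/43 = 0.093023.
d = −0.5·ln(0.767443) − 0.25·ln(0.813954) = −0.5·(-0.264691) − 0.25·(-0.205851) = 0.1838.

0.1838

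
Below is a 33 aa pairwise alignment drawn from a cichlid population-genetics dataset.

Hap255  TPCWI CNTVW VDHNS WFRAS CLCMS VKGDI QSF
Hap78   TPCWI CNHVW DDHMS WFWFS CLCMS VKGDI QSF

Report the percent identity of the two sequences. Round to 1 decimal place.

84.8%

The sequences differ at positions 8 (T/H), 11 (V/D), 14 (N/M), 18 (R/W), 19 (A/F).
28 of the 33 sites match, so the percent identity is 28/33 × 100 = 84.8%.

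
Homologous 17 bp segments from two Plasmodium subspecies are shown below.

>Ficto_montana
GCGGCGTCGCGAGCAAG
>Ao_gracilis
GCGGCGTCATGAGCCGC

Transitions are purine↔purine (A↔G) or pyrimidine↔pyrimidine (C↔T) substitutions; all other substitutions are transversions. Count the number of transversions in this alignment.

2

The sequences differ at positions 9 (G/A, transition), 10 (C/T, transition), 15 (A/C, transversion), 16 (A/G, transition), 17 (G/C, transversion).
Of the 5 differences, 3 transitions and 2 transversions, so the answer is 2.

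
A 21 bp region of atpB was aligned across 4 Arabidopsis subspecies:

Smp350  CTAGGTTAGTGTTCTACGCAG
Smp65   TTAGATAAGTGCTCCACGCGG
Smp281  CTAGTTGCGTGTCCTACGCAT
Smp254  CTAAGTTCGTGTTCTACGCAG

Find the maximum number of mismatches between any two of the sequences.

Pairwise Hamming distances:
  Smp350 vs Smp65: 6
  Smp350 vs Smp281: 5
  Smp350 vs Smp254: 2
  Smp65 vs Smp281: 9
  Smp65 vs Smp254: 8
  Smp281 vs Smp254: 5
The largest is 9, between Smp65 and Smp281.

9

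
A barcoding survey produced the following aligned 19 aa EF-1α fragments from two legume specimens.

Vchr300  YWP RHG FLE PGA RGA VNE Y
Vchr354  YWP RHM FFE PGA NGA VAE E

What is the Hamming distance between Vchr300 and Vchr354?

Mismatches occur at site 6 (G→M), site 8 (L→F), site 13 (R→N), site 17 (N→A), site 19 (Y→E).
That gives 5 mismatches out of 19 aligned sites, so the Hamming distance is 5.

5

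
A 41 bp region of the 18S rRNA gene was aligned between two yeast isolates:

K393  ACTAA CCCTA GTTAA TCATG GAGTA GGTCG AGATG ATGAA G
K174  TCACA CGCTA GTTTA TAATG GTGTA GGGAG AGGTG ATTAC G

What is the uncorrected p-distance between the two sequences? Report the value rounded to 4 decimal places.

0.2927

Mismatches occur at site 1 (A→T), site 3 (T→A), site 4 (A→C), site 7 (C→G), site 14 (A→T), site 17 (C→A), site 22 (A→T), site 28 (T→G), site 29 (C→A), site 33 (A→G), site 38 (G→T), site 40 (A→C).
There are 12 differences over 41 sites, so p = 12/41 = 0.2927.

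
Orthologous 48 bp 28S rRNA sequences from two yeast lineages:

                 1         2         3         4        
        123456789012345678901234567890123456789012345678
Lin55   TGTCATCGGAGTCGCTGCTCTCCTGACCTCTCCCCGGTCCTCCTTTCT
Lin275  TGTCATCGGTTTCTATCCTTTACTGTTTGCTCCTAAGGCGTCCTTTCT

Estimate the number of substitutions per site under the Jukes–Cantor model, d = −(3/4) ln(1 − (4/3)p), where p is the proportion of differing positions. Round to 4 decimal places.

0.4408

Mismatches occur at site 10 (A↔T), site 11 (G↔T), site 14 (G↔T), site 15 (C↔A), site 17 (G↔C), site 20 (C↔T), site 22 (C↔A), site 26 (A↔T), site 27 (C↔T), site 28 (C↔T), site 29 (T↔G), site 34 (C↔T), site 35 (C↔A), site 36 (G↔A), site 38 (T↔G), site 40 (C↔G).
p = 16/48 = 0.333333.
d = −0.75 · ln(1 − (4/3)·0.333333) = −0.75 · ln(0.555556) = −0.75 · (-0.587786) = 0.4408.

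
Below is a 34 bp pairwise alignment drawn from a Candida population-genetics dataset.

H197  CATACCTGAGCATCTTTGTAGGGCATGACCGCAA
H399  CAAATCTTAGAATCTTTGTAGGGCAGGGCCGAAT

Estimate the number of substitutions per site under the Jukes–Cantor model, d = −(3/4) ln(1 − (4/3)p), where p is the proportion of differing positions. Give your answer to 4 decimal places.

0.2824

The sequences differ at positions 3 (T/A), 5 (C/T), 8 (G/T), 11 (C/A), 26 (T/G), 28 (A/G), 32 (C/A), 34 (A/T).
p = 8/34 = 0.235294.
d = −0.75 · ln(1 − (4/3)·0.235294) = −0.75 · ln(0.686275) = −0.75 · (-0.376477) = 0.2824.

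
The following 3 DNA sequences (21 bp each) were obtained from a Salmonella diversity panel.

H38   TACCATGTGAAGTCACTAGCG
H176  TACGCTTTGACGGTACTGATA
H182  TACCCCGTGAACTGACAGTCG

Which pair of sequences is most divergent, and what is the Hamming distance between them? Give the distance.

11

Pairwise Hamming distances:
  H38 vs H176: 10
  H38 vs H182: 7
  H176 vs H182: 11
The largest is 11, between H176 and H182.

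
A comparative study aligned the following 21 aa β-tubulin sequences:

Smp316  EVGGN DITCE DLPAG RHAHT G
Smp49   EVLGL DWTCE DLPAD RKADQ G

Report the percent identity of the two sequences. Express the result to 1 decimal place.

66.7%

Mismatches occur at site 3 (G→L), site 5 (N→L), site 7 (I→W), site 15 (G→D), site 17 (H→K), site 19 (H→D), site 20 (T→Q).
14 of the 21 sites match, so the percent identity is 14/21 × 100 = 66.7%.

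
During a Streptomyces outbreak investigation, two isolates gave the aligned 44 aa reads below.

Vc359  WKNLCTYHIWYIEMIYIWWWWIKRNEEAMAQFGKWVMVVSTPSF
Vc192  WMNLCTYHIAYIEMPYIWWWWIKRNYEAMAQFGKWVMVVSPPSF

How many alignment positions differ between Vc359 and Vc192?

5

Differing sites — 2:K/M; 10:W/A; 15:I/P; 26:E/Y; 41:T/P.
That gives 5 mismatches out of 44 aligned sites, so the Hamming distance is 5.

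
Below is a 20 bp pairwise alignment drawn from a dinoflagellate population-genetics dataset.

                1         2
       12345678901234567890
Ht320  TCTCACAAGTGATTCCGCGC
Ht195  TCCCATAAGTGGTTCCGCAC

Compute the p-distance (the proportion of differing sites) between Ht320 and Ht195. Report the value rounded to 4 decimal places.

0.2000

The sequences differ at positions 3 (T/C), 6 (C/T), 12 (A/G), 19 (G/A).
There are 4 differences over 20 sites, so p = 4/20 = 0.2000.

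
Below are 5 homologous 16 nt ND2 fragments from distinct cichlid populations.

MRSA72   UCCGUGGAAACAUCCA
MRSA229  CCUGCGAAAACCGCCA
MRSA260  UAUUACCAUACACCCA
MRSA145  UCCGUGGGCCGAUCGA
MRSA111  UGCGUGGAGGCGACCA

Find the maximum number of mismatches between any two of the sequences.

Pairwise Hamming distances:
  MRSA72 vs MRSA229: 6
  MRSA72 vs MRSA260: 8
  MRSA72 vs MRSA145: 5
  MRSA72 vs MRSA111: 5
  MRSA229 vs MRSA260: 9
  MRSA229 vs MRSA145: 11
  MRSA229 vs MRSA111: 9
  MRSA260 vs MRSA145: 12
  MRSA260 vs MRSA111: 10
  MRSA145 vs MRSA111: 8
The largest is 12, between MRSA260 and MRSA145.

12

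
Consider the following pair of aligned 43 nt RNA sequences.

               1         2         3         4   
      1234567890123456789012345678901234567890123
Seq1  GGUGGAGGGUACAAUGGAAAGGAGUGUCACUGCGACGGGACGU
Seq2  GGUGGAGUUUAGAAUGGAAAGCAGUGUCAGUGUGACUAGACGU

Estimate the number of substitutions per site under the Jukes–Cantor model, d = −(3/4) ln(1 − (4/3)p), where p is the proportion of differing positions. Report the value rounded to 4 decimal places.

The sequences differ at positions 8 (G/U), 9 (G/U), 12 (C/G), 22 (G/C), 30 (C/G), 33 (C/U), 37 (G/U), 38 (G/A).
p = 8/43 = 0.186047.
d = −0.75 · ln(1 − (4/3)·0.186047) = −0.75 · ln(0.751937) = −0.75 · (-0.285103) = 0.2138.

0.2138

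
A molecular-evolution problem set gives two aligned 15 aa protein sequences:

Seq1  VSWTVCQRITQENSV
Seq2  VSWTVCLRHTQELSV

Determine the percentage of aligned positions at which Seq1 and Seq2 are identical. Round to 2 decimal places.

80.00%

Mismatches occur at site 7 (Q↔L), site 9 (I↔H), site 13 (N↔L).
12 of the 15 sites match, so the percent identity is 12/15 × 100 = 80.00%.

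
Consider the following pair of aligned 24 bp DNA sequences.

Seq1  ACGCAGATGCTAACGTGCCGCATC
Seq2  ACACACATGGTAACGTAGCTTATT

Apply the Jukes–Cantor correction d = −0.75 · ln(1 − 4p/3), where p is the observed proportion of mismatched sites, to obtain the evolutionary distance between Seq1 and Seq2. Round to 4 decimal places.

0.4408

The sequences differ at positions 3 (G/A), 6 (G/C), 10 (C/G), 17 (G/A), 18 (C/G), 20 (G/T), 21 (C/T), 24 (C/T).
p = 8/24 = 0.333333.
d = −0.75 · ln(1 − (4/3)·0.333333) = −0.75 · ln(0.555556) = −0.75 · (-0.587786) = 0.4408.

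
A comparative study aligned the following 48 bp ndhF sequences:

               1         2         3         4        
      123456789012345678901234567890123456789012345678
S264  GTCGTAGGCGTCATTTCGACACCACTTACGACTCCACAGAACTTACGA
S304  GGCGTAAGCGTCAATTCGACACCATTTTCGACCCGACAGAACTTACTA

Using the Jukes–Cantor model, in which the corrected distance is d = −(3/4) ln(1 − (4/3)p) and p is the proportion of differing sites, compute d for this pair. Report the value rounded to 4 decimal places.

0.1885

Differing sites — 2:T/G; 7:G/A; 14:T/A; 25:C/T; 28:A/T; 33:T/C; 35:C/G; 47:G/T.
p = 8/48 = 0.166667.
d = −0.75 · ln(1 − (4/3)·0.166667) = −0.75 · ln(0.777777) = −0.75 · (-0.251315) = 0.1885.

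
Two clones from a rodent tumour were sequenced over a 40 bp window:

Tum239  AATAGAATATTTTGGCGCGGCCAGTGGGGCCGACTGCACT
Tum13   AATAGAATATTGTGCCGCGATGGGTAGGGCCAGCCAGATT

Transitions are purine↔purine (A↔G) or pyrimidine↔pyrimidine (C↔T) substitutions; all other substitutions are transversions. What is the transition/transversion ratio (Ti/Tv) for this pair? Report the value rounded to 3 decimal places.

2.250

Mismatches occur at site 12 (T→G, transversion), site 15 (G→C, transversion), site 20 (G→A, transition), site 21 (C→T, transition), site 22 (C→G, transversion), site 23 (A→G, transition), site 26 (G→A, transition), site 32 (G→A, transition), site 33 (A→G, transition), site 35 (T→C, transition), site 36 (G→A, transition), site 37 (C→G, transversion), site 39 (C→T, transition).
Of the 13 differences, 9 transitions and 4 transversions, so Ti/Tv = 9/4 = 2.250.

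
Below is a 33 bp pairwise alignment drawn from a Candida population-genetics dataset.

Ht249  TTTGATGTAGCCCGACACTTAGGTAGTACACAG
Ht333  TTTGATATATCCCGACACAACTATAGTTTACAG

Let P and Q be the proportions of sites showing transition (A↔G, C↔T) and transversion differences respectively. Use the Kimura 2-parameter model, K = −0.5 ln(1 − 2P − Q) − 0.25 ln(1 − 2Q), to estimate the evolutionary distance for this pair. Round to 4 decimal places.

Mismatches occur at site 7 (G↔A, transition), site 10 (G↔T, transversion), site 19 (T↔A, transversion), site 20 (T↔A, transversion), site 21 (A↔C, transversion), site 22 (G↔T, transversion), site 23 (G↔A, transition), site 28 (A↔T, transversion), site 29 (C↔T, transition).
Of the 9 differences, 3 transitions and 6 transversions over 33 sites: P = 3/33 = 0.090909, Q = 6/33 = 0.181818.
d = −0.5·ln(0.636364) − 0.25·ln(0.636364) = −0.5·(-0.451985) − 0.25·(-0.451985) = 0.3390.

0.3390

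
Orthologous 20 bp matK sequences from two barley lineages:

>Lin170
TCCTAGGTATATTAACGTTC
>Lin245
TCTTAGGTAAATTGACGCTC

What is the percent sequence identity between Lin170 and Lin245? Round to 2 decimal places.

The sequences differ at positions 3 (C/T), 10 (T/A), 14 (A/G), 18 (T/C).
16 of the 20 sites match, so the percent identity is 16/20 × 100 = 80.00%.

80.00%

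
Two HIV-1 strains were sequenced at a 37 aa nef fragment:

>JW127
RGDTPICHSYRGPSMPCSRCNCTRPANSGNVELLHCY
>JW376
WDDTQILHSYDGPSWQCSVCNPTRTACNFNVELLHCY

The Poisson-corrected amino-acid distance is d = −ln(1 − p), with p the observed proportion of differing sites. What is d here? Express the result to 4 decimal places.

The sequences differ at positions 1 (R/W), 2 (G/D), 5 (P/Q), 7 (C/L), 11 (R/D), 15 (M/W), 16 (P/Q), 19 (R/V), 22 (C/P), 25 (P/T), 27 (N/C), 28 (S/N), 29 (G/F).
p = 13/37 = 0.351351.
d = −ln(1 − 0.351351) = −ln(0.648649) = 0.4329.

0.4329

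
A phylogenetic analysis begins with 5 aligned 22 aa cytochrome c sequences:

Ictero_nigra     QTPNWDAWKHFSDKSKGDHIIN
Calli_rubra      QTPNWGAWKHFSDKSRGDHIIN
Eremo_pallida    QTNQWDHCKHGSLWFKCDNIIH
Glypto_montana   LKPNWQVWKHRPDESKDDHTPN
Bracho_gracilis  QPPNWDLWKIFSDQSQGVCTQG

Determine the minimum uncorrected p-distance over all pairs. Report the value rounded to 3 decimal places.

Pairwise Hamming distances:
  Ictero_nigra vs Calli_rubra: 2
  Ictero_nigra vs Eremo_pallida: 11
  Ictero_nigra vs Glypto_montana: 10
  Ictero_nigra vs Bracho_gracilis: 10
  Calli_rubra vs Eremo_pallida: 13
  Calli_rubra vs Glypto_montana: 11
  Calli_rubra vs Bracho_gracilis: 11
  Eremo_pallida vs Glypto_montana: 17
  Eremo_pallida vs Bracho_gracilis: 17
  Glypto_montana vs Bracho_gracilis: 14
The smallest is 2 mismatches, between Ictero_nigra and Calli_rubra; p = 2/22 = 0.091.

0.091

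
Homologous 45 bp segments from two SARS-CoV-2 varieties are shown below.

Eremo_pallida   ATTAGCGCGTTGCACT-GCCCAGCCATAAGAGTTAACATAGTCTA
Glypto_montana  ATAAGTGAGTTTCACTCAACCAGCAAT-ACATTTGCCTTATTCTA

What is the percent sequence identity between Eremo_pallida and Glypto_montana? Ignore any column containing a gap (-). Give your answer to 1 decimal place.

Excluding the 2 gap columns leaves 43 comparable sites.
Differing sites — 3:T/A; 6:C/T; 8:C/A; 12:G/T; 18:G/A; 19:C/A; 25:C/A; 30:G/C; 32:G/T; 35:A/G; 36:A/C; 38:A/T; 41:G/T.
30 of the 43 comparable sites match, so the percent identity is 30/43 × 100 = 69.8%.

69.8%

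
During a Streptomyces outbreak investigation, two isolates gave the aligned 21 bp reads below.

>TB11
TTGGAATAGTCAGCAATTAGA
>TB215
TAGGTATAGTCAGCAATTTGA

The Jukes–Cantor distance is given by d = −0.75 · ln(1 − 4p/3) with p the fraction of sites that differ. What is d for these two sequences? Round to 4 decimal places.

0.1585

The sequences differ at positions 2 (T/A), 5 (A/T), 19 (A/T).
p = 3/21 = 0.142857.
d = −0.75 · ln(1 − (4/3)·0.142857) = −0.75 · ln(0.809524) = −0.75 · (-0.211309) = 0.1585.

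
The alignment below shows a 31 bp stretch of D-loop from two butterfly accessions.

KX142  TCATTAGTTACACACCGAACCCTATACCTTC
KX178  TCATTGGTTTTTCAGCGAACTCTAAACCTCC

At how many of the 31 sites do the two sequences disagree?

8

Differing sites — 6:A/G; 10:A/T; 11:C/T; 12:A/T; 15:C/G; 21:C/T; 25:T/A; 30:T/C.
That gives 8 mismatches out of 31 aligned sites, so the Hamming distance is 8.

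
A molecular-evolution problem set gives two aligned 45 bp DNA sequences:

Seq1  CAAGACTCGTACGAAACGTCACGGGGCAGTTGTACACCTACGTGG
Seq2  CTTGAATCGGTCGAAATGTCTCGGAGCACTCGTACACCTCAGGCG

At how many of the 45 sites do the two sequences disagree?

14

Mismatches occur at site 2 (A→T), site 3 (A→T), site 6 (C→A), site 10 (T→G), site 11 (A→T), site 17 (C→T), site 21 (A→T), site 25 (G→A), site 29 (G→C), site 31 (T→C), site 40 (A→C), site 41 (C→A), site 43 (T→G), site 44 (G→C).
That gives 14 mismatches out of 45 aligned sites, so the Hamming distance is 14.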